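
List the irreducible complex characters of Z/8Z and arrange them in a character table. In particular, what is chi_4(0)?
Character table of Z/8Z (irreps indexed chi_0,...,chi_7 with chi_k(m) = zeta_8^(k*m), zeta_8 = exp(2*pi*i/8)):
  irrep \ class  {0} (size 1)  {1} (size 1)    {2} (size 1)  {3} (size 1)    {4} (size 1)  {5} (size 1)    {6} (size 1)  {7} (size 1)  
  chi_0          1             1               1             1               1             1               1             1             
  chi_1          1             exp(I*pi/4)     I             exp(3*I*pi/4)   -1            exp(-3*I*pi/4)  -I            exp(-I*pi/4)  
  chi_2          1             I               -1            -I              1             I               -1            -I            
  chi_3          1             exp(3*I*pi/4)   -I            exp(I*pi/4)     -1            exp(-I*pi/4)    I             exp(-3*I*pi/4)
  chi_4          1             -1              1             -1              1             -1              1             -1            
  chi_5          1             exp(-3*I*pi/4)  I             exp(-I*pi/4)    -1            exp(I*pi/4)     -I            exp(3*I*pi/4) 
  chi_6          1             -I              -1            I               1             -I              -1            I             
  chi_7          1             exp(-I*pi/4)    -I            exp(-3*I*pi/4)  -1            exp(3*I*pi/4)   I             exp(I*pi/4)   

Spot check: chi_4(0) = zeta_8^(4*0) = zeta_8^0 = 1.

Derivation: Z/8Z is abelian, so all 8 irreducible complex representations are 1-dimensional. They are given by chi_k(m) = zeta_8^(k*m) for k = 0,...,7. Row orthogonality: sum_m chi_k(m) conj(chi_l(m)) = 8 * [k = l].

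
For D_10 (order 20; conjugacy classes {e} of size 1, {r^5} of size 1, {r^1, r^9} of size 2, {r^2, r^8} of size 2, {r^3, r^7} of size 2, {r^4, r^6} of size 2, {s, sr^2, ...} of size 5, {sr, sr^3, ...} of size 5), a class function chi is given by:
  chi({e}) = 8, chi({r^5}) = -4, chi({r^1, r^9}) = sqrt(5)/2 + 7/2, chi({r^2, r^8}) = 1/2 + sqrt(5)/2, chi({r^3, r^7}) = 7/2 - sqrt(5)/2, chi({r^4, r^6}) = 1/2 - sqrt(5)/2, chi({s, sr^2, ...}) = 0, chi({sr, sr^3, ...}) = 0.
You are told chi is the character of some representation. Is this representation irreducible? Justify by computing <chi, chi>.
Not irreducible (reducible): <chi, chi> = 7 > 1.

Derivation: <chi, chi> = (1/|G|) sum_C |C| * |chi(C)|^2 = (1/20)[1*|8|^2 + 1*|-4|^2 + 2*|sqrt(5)/2 + 7/2|^2 + 2*|1/2 + sqrt(5)/2|^2 + 2*|7/2 - sqrt(5)/2|^2 + 2*|1/2 - sqrt(5)/2|^2 + 5*|0|^2 + 5*|0|^2]
  = (1/20)[(64) + (16) + (7*sqrt(5) + 27) + (sqrt(5) + 3) + (27 - 7*sqrt(5)) + (3 - sqrt(5)) + (0) + (0)] = 140/20 = 7.
A character is irreducible iff <chi, chi> = 1, so this representation is reducible.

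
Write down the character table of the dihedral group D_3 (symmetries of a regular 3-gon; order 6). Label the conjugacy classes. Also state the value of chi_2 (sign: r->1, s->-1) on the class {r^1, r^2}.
Conjugacy classes: {e} of size 1, {r^1, r^2} of size 2, {s, sr, ..., sr^2} of size 3.
Character table:
  irrep \ class              {e} (size 1)  {r^1, r^2} (size 2)  {s, sr, ..., sr^2} (size 3)
  chi_1 (triv)               1             1                    1                          
  chi_2 (sign: r->1, s->-1)  1             1                    -1                         
  chi_3 (2d, j=1)            2             -1                   0                          

Spot check: chi_2 (sign: r->1, s->-1) on {r^1, r^2} = 1.

Justification: D_3 has order 2*3 = 6 with 3 conjugacy classes, hence 3 irreducibles. Sum of squared dims 1 + 1 + 4 = 6 = |G|. Linear characters come from the abelianisation; the 2-dimensional irreps have character r^k -> 2*cos(2*pi*j*k/3), reflections -> 0.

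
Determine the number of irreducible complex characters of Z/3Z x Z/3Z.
9

Reasoning: The number of irreducible complex representations of a finite group equals its number of conjugacy classes. Z/3Z x Z/3Z is abelian of order 9, so every element is its own conjugacy class: 9 classes, so Z/3Z x Z/3Z (order 9) has exactly 9 irreducible complex representations.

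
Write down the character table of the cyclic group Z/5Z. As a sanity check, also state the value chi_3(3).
Character table of Z/5Z (irreps indexed chi_0,...,chi_4 with chi_k(m) = zeta_5^(k*m), zeta_5 = exp(2*pi*i/5)):
  irrep \ class  {0} (size 1)  {1} (size 1)    {2} (size 1)    {3} (size 1)    {4} (size 1)  
  chi_0          1             1               1               1               1             
  chi_1          1             exp(2*I*pi/5)   exp(4*I*pi/5)   exp(-4*I*pi/5)  exp(-2*I*pi/5)
  chi_2          1             exp(4*I*pi/5)   exp(-2*I*pi/5)  exp(2*I*pi/5)   exp(-4*I*pi/5)
  chi_3          1             exp(-4*I*pi/5)  exp(2*I*pi/5)   exp(-2*I*pi/5)  exp(4*I*pi/5) 
  chi_4          1             exp(-2*I*pi/5)  exp(-4*I*pi/5)  exp(4*I*pi/5)   exp(2*I*pi/5) 

Spot check: chi_3(3) = zeta_5^(3*3) = zeta_5^9 = exp(-2*I*pi/5).

Explanation: Z/5Z is abelian, so all 5 irreducible complex representations are 1-dimensional. They are given by chi_k(m) = zeta_5^(k*m) for k = 0,...,4. Row orthogonality: sum_m chi_k(m) conj(chi_l(m)) = 5 * [k = l].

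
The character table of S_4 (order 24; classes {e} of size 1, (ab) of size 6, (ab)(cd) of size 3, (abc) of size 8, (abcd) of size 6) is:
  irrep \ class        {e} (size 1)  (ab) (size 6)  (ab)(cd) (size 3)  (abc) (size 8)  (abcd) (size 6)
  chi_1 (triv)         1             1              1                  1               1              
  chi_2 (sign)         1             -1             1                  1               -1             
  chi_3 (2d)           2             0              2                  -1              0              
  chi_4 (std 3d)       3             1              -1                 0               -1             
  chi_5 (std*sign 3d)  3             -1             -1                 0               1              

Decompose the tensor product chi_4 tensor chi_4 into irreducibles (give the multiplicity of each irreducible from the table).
chi_4 tensor chi_4 = chi_1 + chi_3 + chi_4 + chi_5 (all other irreducibles have multiplicity 0).

Details: The character of a tensor product is the pointwise product (chi_4 * chi_4)(C) = chi_4(C) * chi_4(C):
  {e}: (3)*(3), (ab): (1)*(1), (ab)(cd): (-1)*(-1), (abc): (0)*(0), (abcd): (-1)*(-1)
so (chi_4 * chi_4) takes values
  {e} -> 9, (ab) -> 1, (ab)(cd) -> 1, (abc) -> 0, (abcd) -> 1.
Now take the inner product of this character with each irreducible chi from the table, <chi_4*chi_4, chi> = (1/24) sum_C |C| (chi_4*chi_4)(C) conj(chi(C)):
  <chi_4*chi_4, chi_1> = (1/24)[1*(9)*conj(1) + 6*(1)*conj(1) + 3*(1)*conj(1) + 8*(0)*conj(1) + 6*(1)*conj(1)]
      = (1/24)[(9) + (6) + (3) + (0) + (6)] = 24/24 = 1
  <chi_4*chi_4, chi_2> = (1/24)[1*(9)*conj(1) + 6*(1)*conj(-1) + 3*(1)*conj(1) + 8*(0)*conj(1) + 6*(1)*conj(-1)]
      = (1/24)[(9) + (-6) + (3) + (0) + (-6)] = 0/24 = 0
  <chi_4*chi_4, chi_3> = (1/24)[1*(9)*conj(2) + 6*(1)*conj(0) + 3*(1)*conj(2) + 8*(0)*conj(-1) + 6*(1)*conj(0)]
      = (1/24)[(18) + (0) + (6) + (0) + (0)] = 24/24 = 1
  <chi_4*chi_4, chi_4> = (1/24)[1*(9)*conj(3) + 6*(1)*conj(1) + 3*(1)*conj(-1) + 8*(0)*conj(0) + 6*(1)*conj(-1)]
      = (1/24)[(27) + (6) + (-3) + (0) + (-6)] = 24/24 = 1
  <chi_4*chi_4, chi_5> = (1/24)[1*(9)*conj(3) + 6*(1)*conj(-1) + 3*(1)*conj(-1) + 8*(0)*conj(0) + 6*(1)*conj(1)]
      = (1/24)[(27) + (-6) + (-3) + (0) + (6)] = 24/24 = 1
Hence the multiplicities are chi_1: 1, chi_3: 1, chi_4: 1, chi_5: 1. Dimension check: dim(chi_4)*dim(chi_4) = 3*3 = 9 and sum (mult * dim) = 1*1 + 1*2 + 1*3 + 1*3 = 9.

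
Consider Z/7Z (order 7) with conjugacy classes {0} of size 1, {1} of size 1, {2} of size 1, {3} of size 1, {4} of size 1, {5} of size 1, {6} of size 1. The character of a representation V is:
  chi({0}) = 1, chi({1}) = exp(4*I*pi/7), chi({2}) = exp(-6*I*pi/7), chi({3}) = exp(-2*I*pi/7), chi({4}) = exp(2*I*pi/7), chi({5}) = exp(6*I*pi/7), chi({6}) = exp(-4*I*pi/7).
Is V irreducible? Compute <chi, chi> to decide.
Irreducible: <chi, chi> = 1.

Details: <chi, chi> = (1/|G|) sum_C |C| * |chi(C)|^2 = (1/7)[1*|1|^2 + 1*|exp(4*I*pi/7)|^2 + 1*|exp(-6*I*pi/7)|^2 + 1*|exp(-2*I*pi/7)|^2 + 1*|exp(2*I*pi/7)|^2 + 1*|exp(6*I*pi/7)|^2 + 1*|exp(-4*I*pi/7)|^2]
  = (1/7)[(1) + (1) + (1) + (1) + (1) + (1) + (1)] = 7/7 = 1.
(Exp terms are combined using exp(i*s)*conj(exp(i*t)) = exp(i*(s-t)), and sums of them are collapsed using the identity that for every m > 1 the m distinct m-th roots of unity sum to 0, e.g. 1 + exp(2*I*pi/3) + exp(-2*I*pi/3) = 0.)
A character is irreducible iff <chi, chi> = 1, so this representation is irreducible.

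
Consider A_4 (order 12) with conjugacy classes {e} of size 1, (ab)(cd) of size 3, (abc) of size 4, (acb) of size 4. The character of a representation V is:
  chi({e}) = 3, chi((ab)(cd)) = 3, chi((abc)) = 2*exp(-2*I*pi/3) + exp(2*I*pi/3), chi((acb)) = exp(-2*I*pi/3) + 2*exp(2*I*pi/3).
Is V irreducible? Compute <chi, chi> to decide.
Not irreducible (reducible): <chi, chi> = 5 > 1.

Explanation: <chi, chi> = (1/|G|) sum_C |C| * |chi(C)|^2 = (1/12)[1*|3|^2 + 3*|3|^2 + 4*|2*exp(-2*I*pi/3) + exp(2*I*pi/3)|^2 + 4*|exp(-2*I*pi/3) + 2*exp(2*I*pi/3)|^2]
  = (1/12)[(9) + (27) + (12) + (12)] = 60/12 = 5.
(Exp terms are combined using exp(i*s)*conj(exp(i*t)) = exp(i*(s-t)), and sums of them are collapsed using the identity that for every m > 1 the m distinct m-th roots of unity sum to 0, e.g. 1 + exp(2*I*pi/3) + exp(-2*I*pi/3) = 0.)
A character is irreducible iff <chi, chi> = 1, so this representation is reducible.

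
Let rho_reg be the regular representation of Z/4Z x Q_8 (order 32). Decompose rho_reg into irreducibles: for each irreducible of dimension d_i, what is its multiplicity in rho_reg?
Each irreducible V_i of dimension d_i appears with multiplicity d_i, i.e. rho_reg = (direct sum over all irreducibles V_i) d_i V_i. The irreducible dimensions for Z/4Z x Q_8 are 1, 1, 1, 1, 1, 1, 1, 1, 1, 1, 1, 1, 1, 1, 1, 1, 2, 2, 2, 2: 16 irreducibles of dimension 1, each with multiplicity 1; 4 irreducibles of dimension 2, each with multiplicity 2. Total dimension 16*1*1 + 4*2*2 = 32 = |G|.

Why: General theorem: in the regular representation of a finite group G, each irreducible appears with multiplicity equal to its dimension. Check: dim(rho_reg) = sum d_i^2 = 1 + 1 + 1 + 1 + 1 + 1 + 1 + 1 + 1 + 1 + 1 + 1 + 1 + 1 + 1 + 1 + 4 + 4 + 4 + 4 = 32 = |G|.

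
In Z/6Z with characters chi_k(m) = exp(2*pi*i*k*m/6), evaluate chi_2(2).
chi_2(2) = zeta_6^4 = exp(-2*I*pi/3)

chi_2(2) = zeta_6^(2*2) = zeta_6^4. Since zeta_6^6 = 1, this equals zeta_6^4 = exp(2*pi*i*4/6) = exp(-2*I*pi/3).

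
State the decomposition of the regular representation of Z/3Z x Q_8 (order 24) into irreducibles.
Each irreducible V_i of dimension d_i appears with multiplicity d_i, i.e. rho_reg = (direct sum over all irreducibles V_i) d_i V_i. The irreducible dimensions for Z/3Z x Q_8 are 1, 1, 1, 1, 1, 1, 1, 1, 1, 1, 1, 1, 2, 2, 2: 12 irreducibles of dimension 1, each with multiplicity 1; 3 irreducibles of dimension 2, each with multiplicity 2. Total dimension 12*1*1 + 3*2*2 = 24 = |G|.

Why: General theorem: in the regular representation of a finite group G, each irreducible appears with multiplicity equal to its dimension. Check: dim(rho_reg) = sum d_i^2 = 1 + 1 + 1 + 1 + 1 + 1 + 1 + 1 + 1 + 1 + 1 + 1 + 4 + 4 + 4 = 24 = |G|.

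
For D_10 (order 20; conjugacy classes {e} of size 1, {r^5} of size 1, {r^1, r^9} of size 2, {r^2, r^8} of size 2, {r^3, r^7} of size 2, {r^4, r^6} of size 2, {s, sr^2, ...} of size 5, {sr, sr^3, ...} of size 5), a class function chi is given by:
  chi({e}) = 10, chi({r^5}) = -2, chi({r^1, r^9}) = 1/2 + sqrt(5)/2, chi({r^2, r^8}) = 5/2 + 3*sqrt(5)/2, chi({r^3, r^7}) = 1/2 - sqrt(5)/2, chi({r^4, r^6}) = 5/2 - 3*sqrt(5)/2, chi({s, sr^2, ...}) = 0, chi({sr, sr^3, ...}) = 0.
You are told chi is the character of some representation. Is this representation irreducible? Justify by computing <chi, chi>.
Not irreducible (reducible): <chi, chi> = 9 > 1.

Derivation: <chi, chi> = (1/|G|) sum_C |C| * |chi(C)|^2 = (1/20)[1*|10|^2 + 1*|-2|^2 + 2*|1/2 + sqrt(5)/2|^2 + 2*|5/2 + 3*sqrt(5)/2|^2 + 2*|1/2 - sqrt(5)/2|^2 + 2*|5/2 - 3*sqrt(5)/2|^2 + 5*|0|^2 + 5*|0|^2]
  = (1/20)[(100) + (4) + (sqrt(5) + 3) + (15*sqrt(5) + 35) + (3 - sqrt(5)) + (35 - 15*sqrt(5)) + (0) + (0)] = 180/20 = 9.
A character is irreducible iff <chi, chi> = 1, so this representation is reducible.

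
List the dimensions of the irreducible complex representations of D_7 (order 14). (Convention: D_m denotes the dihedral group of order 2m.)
Dimensions: 1, 1, 2, 2, 2

Why: There are 5 irreducibles (= number of conjugacy classes). Their dimensions d_i satisfy sum d_i^2 = |G| = 14: 1 + 1 + 4 + 4 + 4 = 14.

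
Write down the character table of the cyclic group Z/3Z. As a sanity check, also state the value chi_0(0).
Character table of Z/3Z (irreps indexed chi_0,...,chi_2 with chi_k(m) = zeta_3^(k*m), zeta_3 = exp(2*pi*i/3)):
  irrep \ class  {0} (size 1)  {1} (size 1)    {2} (size 1)  
  chi_0          1             1               1             
  chi_1          1             exp(2*I*pi/3)   exp(-2*I*pi/3)
  chi_2          1             exp(-2*I*pi/3)  exp(2*I*pi/3) 

Spot check: chi_0(0) = zeta_3^(0*0) = zeta_3^0 = 1.

Solution. Z/3Z is abelian, so all 3 irreducible complex representations are 1-dimensional. They are given by chi_k(m) = zeta_3^(k*m) for k = 0,...,2. Row orthogonality: sum_m chi_k(m) conj(chi_l(m)) = 3 * [k = l].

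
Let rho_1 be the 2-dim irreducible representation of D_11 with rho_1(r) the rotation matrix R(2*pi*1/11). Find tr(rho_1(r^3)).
chi_{rho_1}(r^3) = 2*cos(2*pi*1*3/11) = -2*cos(5*pi/11)

Details: rho_1(r^3) is rotation by angle 2*pi*1*3/11, whose trace is 2*cos(2*pi*1*3/11) = -2*cos(5*pi/11).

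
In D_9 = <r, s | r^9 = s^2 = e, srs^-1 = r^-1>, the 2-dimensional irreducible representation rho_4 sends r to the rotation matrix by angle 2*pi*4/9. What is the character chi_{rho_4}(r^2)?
chi_{rho_4}(r^2) = 2*cos(2*pi*4*2/9) = 2*cos(2*pi/9)

Derivation: rho_4(r^2) is rotation by angle 2*pi*4*2/9, whose trace is 2*cos(2*pi*4*2/9) = 2*cos(2*pi/9).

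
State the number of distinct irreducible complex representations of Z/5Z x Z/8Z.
40

Explanation: The number of irreducible complex representations of a finite group equals its number of conjugacy classes. Z/5Z x Z/8Z is abelian of order 40, so every element is its own conjugacy class: 40 classes, so Z/5Z x Z/8Z (order 40) has exactly 40 irreducible complex representations.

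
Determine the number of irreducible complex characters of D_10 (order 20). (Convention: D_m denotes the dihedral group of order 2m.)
8

Argument: The number of irreducible complex representations of a finite group equals its number of conjugacy classes. D_10 has 8 conjugacy classes (n/2 + 3 for n even), so D_10 (order 20) has exactly 8 irreducible complex representations.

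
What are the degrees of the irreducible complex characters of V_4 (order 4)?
Dimensions: 1, 1, 1, 1

Details: There are 4 irreducibles (= number of conjugacy classes). Their dimensions d_i satisfy sum d_i^2 = |G| = 4: 1 + 1 + 1 + 1 = 4.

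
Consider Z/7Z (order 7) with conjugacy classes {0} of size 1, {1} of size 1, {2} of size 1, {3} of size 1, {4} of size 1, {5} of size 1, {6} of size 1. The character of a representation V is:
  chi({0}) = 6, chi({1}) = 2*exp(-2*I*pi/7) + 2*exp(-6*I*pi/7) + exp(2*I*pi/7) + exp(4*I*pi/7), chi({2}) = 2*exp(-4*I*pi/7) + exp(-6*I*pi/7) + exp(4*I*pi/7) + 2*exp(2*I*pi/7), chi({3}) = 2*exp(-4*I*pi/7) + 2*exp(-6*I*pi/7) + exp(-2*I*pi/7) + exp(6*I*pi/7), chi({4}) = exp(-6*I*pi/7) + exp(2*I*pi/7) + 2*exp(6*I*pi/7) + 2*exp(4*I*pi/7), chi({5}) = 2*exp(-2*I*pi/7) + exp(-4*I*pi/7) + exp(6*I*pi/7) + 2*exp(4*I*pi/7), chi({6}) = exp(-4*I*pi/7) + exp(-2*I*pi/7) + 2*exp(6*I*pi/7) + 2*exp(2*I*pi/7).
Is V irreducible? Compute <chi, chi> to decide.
Not irreducible (reducible): <chi, chi> = 10 > 1.

Working: <chi, chi> = (1/|G|) sum_C |C| * |chi(C)|^2 = (1/7)[1*|6|^2 + 1*|2*exp(-2*I*pi/7) + 2*exp(-6*I*pi/7) + exp(2*I*pi/7) + exp(4*I*pi/7)|^2 + 1*|2*exp(-4*I*pi/7) + exp(-6*I*pi/7) + exp(4*I*pi/7) + 2*exp(2*I*pi/7)|^2 + 1*|2*exp(-4*I*pi/7) + 2*exp(-6*I*pi/7) + exp(-2*I*pi/7) + exp(6*I*pi/7)|^2 + 1*|exp(-6*I*pi/7) + exp(2*I*pi/7) + 2*exp(6*I*pi/7) + 2*exp(4*I*pi/7)|^2 + 1*|2*exp(-2*I*pi/7) + exp(-4*I*pi/7) + exp(6*I*pi/7) + 2*exp(4*I*pi/7)|^2 + 1*|exp(-4*I*pi/7) + exp(-2*I*pi/7) + 2*exp(6*I*pi/7) + 2*exp(2*I*pi/7)|^2]
  = (1/7)[(36) + (10 + 8*exp(-4*I*pi/7) + 4*exp(-6*I*pi/7) + exp(-2*I*pi/7) + exp(2*I*pi/7) + 4*exp(6*I*pi/7) + 8*exp(4*I*pi/7)) + (10 + 8*exp(-6*I*pi/7) + 4*exp(-2*I*pi/7) + exp(-4*I*pi/7) + exp(4*I*pi/7) + 4*exp(2*I*pi/7) + 8*exp(6*I*pi/7)) + (10 + 8*exp(-2*I*pi/7) + 4*exp(-4*I*pi/7) + exp(-6*I*pi/7) + exp(6*I*pi/7) + 4*exp(4*I*pi/7) + 8*exp(2*I*pi/7)) + (10 + 8*exp(-2*I*pi/7) + 4*exp(-4*I*pi/7) + exp(-6*I*pi/7) + exp(6*I*pi/7) + 4*exp(4*I*pi/7) + 8*exp(2*I*pi/7)) + (10 + 8*exp(-6*I*pi/7) + 4*exp(-2*I*pi/7) + exp(-4*I*pi/7) + exp(4*I*pi/7) + 4*exp(2*I*pi/7) + 8*exp(6*I*pi/7)) + (10 + 8*exp(-4*I*pi/7) + 4*exp(-6*I*pi/7) + exp(-2*I*pi/7) + exp(2*I*pi/7) + 4*exp(6*I*pi/7) + 8*exp(4*I*pi/7))] = 70/7 = 10.
(Exp terms are combined using exp(i*s)*conj(exp(i*t)) = exp(i*(s-t)), and sums of them are collapsed using the identity that for every m > 1 the m distinct m-th roots of unity sum to 0, e.g. 1 + exp(2*I*pi/3) + exp(-2*I*pi/3) = 0.)
A character is irreducible iff <chi, chi> = 1, so this representation is reducible.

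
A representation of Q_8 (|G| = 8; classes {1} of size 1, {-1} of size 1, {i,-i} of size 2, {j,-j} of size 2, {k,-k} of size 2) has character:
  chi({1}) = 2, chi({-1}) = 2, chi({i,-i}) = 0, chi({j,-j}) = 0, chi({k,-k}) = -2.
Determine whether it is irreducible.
Not irreducible (reducible): <chi, chi> = 2 > 1.

Argument: <chi, chi> = (1/|G|) sum_C |C| * |chi(C)|^2 = (1/8)[1*|2|^2 + 1*|2|^2 + 2*|0|^2 + 2*|0|^2 + 2*|-2|^2]
  = (1/8)[(4) + (4) + (0) + (0) + (8)] = 16/8 = 2.
A character is irreducible iff <chi, chi> = 1, so this representation is reducible.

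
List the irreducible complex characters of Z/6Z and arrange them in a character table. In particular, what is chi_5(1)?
Character table of Z/6Z (irreps indexed chi_0,...,chi_5 with chi_k(m) = zeta_6^(k*m), zeta_6 = exp(2*pi*i/6)):
  irrep \ class  {0} (size 1)  {1} (size 1)    {2} (size 1)    {3} (size 1)  {4} (size 1)    {5} (size 1)  
  chi_0          1             1               1               1             1               1             
  chi_1          1             exp(I*pi/3)     exp(2*I*pi/3)   -1            exp(-2*I*pi/3)  exp(-I*pi/3)  
  chi_2          1             exp(2*I*pi/3)   exp(-2*I*pi/3)  1             exp(2*I*pi/3)   exp(-2*I*pi/3)
  chi_3          1             -1              1               -1            1               -1            
  chi_4          1             exp(-2*I*pi/3)  exp(2*I*pi/3)   1             exp(-2*I*pi/3)  exp(2*I*pi/3) 
  chi_5          1             exp(-I*pi/3)    exp(-2*I*pi/3)  -1            exp(2*I*pi/3)   exp(I*pi/3)   

Spot check: chi_5(1) = zeta_6^(5*1) = zeta_6^5 = exp(-I*pi/3).

Proof sketch: Z/6Z is abelian, so all 6 irreducible complex representations are 1-dimensional. They are given by chi_k(m) = zeta_6^(k*m) for k = 0,...,5. Row orthogonality: sum_m chi_k(m) conj(chi_l(m)) = 6 * [k = l].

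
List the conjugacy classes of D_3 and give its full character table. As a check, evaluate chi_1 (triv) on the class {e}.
Conjugacy classes: {e} of size 1, {r^1, r^2} of size 2, {s, sr, ..., sr^2} of size 3.
Character table:
  irrep \ class              {e} (size 1)  {r^1, r^2} (size 2)  {s, sr, ..., sr^2} (size 3)
  chi_1 (triv)               1             1                    1                          
  chi_2 (sign: r->1, s->-1)  1             1                    -1                         
  chi_3 (2d, j=1)            2             -1                   0                          

Spot check: chi_1 (triv) on {e} = 1.

Derivation: D_3 has order 2*3 = 6 with 3 conjugacy classes, hence 3 irreducibles. Sum of squared dims 1 + 1 + 4 = 6 = |G|. Linear characters come from the abelianisation; the 2-dimensional irreps have character r^k -> 2*cos(2*pi*j*k/3), reflections -> 0.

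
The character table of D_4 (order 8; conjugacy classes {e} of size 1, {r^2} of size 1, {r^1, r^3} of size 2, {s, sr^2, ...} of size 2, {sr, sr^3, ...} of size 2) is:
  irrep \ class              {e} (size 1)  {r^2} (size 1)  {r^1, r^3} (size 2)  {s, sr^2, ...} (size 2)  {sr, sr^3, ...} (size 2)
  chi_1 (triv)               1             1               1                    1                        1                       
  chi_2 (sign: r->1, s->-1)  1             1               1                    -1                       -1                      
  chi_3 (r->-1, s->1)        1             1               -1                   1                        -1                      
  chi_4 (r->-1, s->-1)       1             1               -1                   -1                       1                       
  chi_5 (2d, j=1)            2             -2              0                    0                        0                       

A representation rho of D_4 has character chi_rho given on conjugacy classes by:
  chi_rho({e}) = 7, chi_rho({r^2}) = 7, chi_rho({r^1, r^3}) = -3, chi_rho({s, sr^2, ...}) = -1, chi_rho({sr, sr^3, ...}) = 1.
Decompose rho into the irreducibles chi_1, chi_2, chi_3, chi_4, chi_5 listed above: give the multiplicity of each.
Multiplicities: chi_1: 1, chi_2: 1, chi_3: 2, chi_4: 3, chi_5: 0.

Proof sketch: Use <chi_rho, chi> = (1/|G|) sum_C |C| * chi_rho(C) * conj(chi(C)) with |G| = 8 for each irreducible chi in the table:
  <chi_rho, chi_1> = (1/8)[1*(7)*conj(1) + 1*(7)*conj(1) + 2*(-3)*conj(1) + 2*(-1)*conj(1) + 2*(1)*conj(1)]
      = (1/8)[(7) + (7) + (-6) + (-2) + (2)] = 8/8 = 1
  <chi_rho, chi_2> = (1/8)[1*(7)*conj(1) + 1*(7)*conj(1) + 2*(-3)*conj(1) + 2*(-1)*conj(-1) + 2*(1)*conj(-1)]
      = (1/8)[(7) + (7) + (-6) + (2) + (-2)] = 8/8 = 1
  <chi_rho, chi_3> = (1/8)[1*(7)*conj(1) + 1*(7)*conj(1) + 2*(-3)*conj(-1) + 2*(-1)*conj(1) + 2*(1)*conj(-1)]
      = (1/8)[(7) + (7) + (6) + (-2) + (-2)] = 16/8 = 2
  <chi_rho, chi_4> = (1/8)[1*(7)*conj(1) + 1*(7)*conj(1) + 2*(-3)*conj(-1) + 2*(-1)*conj(-1) + 2*(1)*conj(1)]
      = (1/8)[(7) + (7) + (6) + (2) + (2)] = 24/8 = 3
  <chi_rho, chi_5> = (1/8)[1*(7)*conj(2) + 1*(7)*conj(-2) + 2*(-3)*conj(0) + 2*(-1)*conj(0) + 2*(1)*conj(0)]
      = (1/8)[(14) + (-14) + (0) + (0) + (0)] = 0/8 = 0
Dimension check: dim(rho) = sum (mult * dim) = 1*1 + 1*1 + 2*1 + 3*1 + 0*2 = 7 = chi_rho(e) = 7.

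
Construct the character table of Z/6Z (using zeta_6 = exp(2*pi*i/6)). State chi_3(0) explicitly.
Character table of Z/6Z (irreps indexed chi_0,...,chi_5 with chi_k(m) = zeta_6^(k*m), zeta_6 = exp(2*pi*i/6)):
  irrep \ class  {0} (size 1)  {1} (size 1)    {2} (size 1)    {3} (size 1)  {4} (size 1)    {5} (size 1)  
  chi_0          1             1               1               1             1               1             
  chi_1          1             exp(I*pi/3)     exp(2*I*pi/3)   -1            exp(-2*I*pi/3)  exp(-I*pi/3)  
  chi_2          1             exp(2*I*pi/3)   exp(-2*I*pi/3)  1             exp(2*I*pi/3)   exp(-2*I*pi/3)
  chi_3          1             -1              1               -1            1               -1            
  chi_4          1             exp(-2*I*pi/3)  exp(2*I*pi/3)   1             exp(-2*I*pi/3)  exp(2*I*pi/3) 
  chi_5          1             exp(-I*pi/3)    exp(-2*I*pi/3)  -1            exp(2*I*pi/3)   exp(I*pi/3)   

Spot check: chi_3(0) = zeta_6^(3*0) = zeta_6^0 = 1.

Argument: Z/6Z is abelian, so all 6 irreducible complex representations are 1-dimensional. They are given by chi_k(m) = zeta_6^(k*m) for k = 0,...,5. Row orthogonality: sum_m chi_k(m) conj(chi_l(m)) = 6 * [k = l].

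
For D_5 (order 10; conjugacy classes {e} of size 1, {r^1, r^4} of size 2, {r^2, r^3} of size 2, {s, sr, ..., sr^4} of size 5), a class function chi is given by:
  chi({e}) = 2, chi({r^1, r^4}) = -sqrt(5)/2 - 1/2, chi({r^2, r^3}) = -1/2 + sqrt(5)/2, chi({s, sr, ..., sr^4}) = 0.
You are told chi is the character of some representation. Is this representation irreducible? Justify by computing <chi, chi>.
Irreducible: <chi, chi> = 1.

Derivation: <chi, chi> = (1/|G|) sum_C |C| * |chi(C)|^2 = (1/10)[1*|2|^2 + 2*|-sqrt(5)/2 - 1/2|^2 + 2*|-1/2 + sqrt(5)/2|^2 + 5*|0|^2]
  = (1/10)[(4) + (sqrt(5) + 3) + (3 - sqrt(5)) + (0)] = 10/10 = 1.
A character is irreducible iff <chi, chi> = 1, so this representation is irreducible.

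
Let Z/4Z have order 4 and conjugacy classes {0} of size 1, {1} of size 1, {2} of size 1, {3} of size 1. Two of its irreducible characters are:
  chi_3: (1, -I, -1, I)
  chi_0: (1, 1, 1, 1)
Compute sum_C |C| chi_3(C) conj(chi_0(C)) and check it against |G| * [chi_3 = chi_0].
Sum = 0; so <chi_3, chi_0> = 0 (distinct irreducibles are orthogonal).

Solution. Compute term by term over conjugacy classes (|C| * chi_3(C) * conj(chi_0(C))):
  1*(1)*conj(1) + 1*(-I)*conj(1) + 1*(-1)*conj(1) + 1*(I)*conj(1)
  = (1) + (-I) + (-1) + (I)
  = 0.
(Exp terms are combined using exp(i*s)*conj(exp(i*t)) = exp(i*(s-t)), and sums of them are collapsed using the identity that for every m > 1 the m distinct m-th roots of unity sum to 0, e.g. 1 + exp(2*I*pi/3) + exp(-2*I*pi/3) = 0.)
Dividing by |G| = 4 gives 0/4 = 0, matching the row-orthogonality relation <chi_3, chi_0> = [chi_3 = chi_0].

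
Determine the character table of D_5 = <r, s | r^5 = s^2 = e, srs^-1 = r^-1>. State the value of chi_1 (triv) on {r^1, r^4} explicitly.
Conjugacy classes: {e} of size 1, {r^1, r^4} of size 2, {r^2, r^3} of size 2, {s, sr, ..., sr^4} of size 5.
Character table:
  irrep \ class              {e} (size 1)  {r^1, r^4} (size 2)  {r^2, r^3} (size 2)  {s, sr, ..., sr^4} (size 5)
  chi_1 (triv)               1             1                    1                    1                          
  chi_2 (sign: r->1, s->-1)  1             1                    1                    -1                         
  chi_3 (2d, j=1)            2             -1/2 + sqrt(5)/2     -sqrt(5)/2 - 1/2     0                          
  chi_4 (2d, j=2)            2             -sqrt(5)/2 - 1/2     -1/2 + sqrt(5)/2     0                          

Spot check: chi_1 (triv) on {r^1, r^4} = 1.

Argument: D_5 has order 2*5 = 10 with 4 conjugacy classes, hence 4 irreducibles. Sum of squared dims 1 + 1 + 4 + 4 = 10 = |G|. Linear characters come from the abelianisation; the 2-dimensional irreps have character r^k -> 2*cos(2*pi*j*k/5), reflections -> 0.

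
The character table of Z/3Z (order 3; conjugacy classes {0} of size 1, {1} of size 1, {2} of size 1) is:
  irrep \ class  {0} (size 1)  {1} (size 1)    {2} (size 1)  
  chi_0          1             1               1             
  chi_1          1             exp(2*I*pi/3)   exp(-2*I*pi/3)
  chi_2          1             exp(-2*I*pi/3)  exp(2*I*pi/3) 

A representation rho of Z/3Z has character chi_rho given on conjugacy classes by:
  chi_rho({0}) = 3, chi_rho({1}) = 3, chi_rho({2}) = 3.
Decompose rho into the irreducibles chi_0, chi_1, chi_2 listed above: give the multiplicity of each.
Multiplicities: chi_0: 3, chi_1: 0, chi_2: 0.

Explanation: Use <chi_rho, chi> = (1/|G|) sum_C |C| * chi_rho(C) * conj(chi(C)) with |G| = 3 for each irreducible chi in the table:
  <chi_rho, chi_0> = (1/3)[1*(3)*conj(1) + 1*(3)*conj(1) + 1*(3)*conj(1)]
      = (1/3)[(3) + (3) + (3)] = 9/3 = 3
  <chi_rho, chi_1> = (1/3)[1*(3)*conj(1) + 1*(3)*conj(exp(2*I*pi/3)) + 1*(3)*conj(exp(-2*I*pi/3))]
      = (1/3)[(3) + (3*exp(-2*I*pi/3)) + (3*exp(2*I*pi/3))] = 0/3 = 0
  <chi_rho, chi_2> = (1/3)[1*(3)*conj(1) + 1*(3)*conj(exp(-2*I*pi/3)) + 1*(3)*conj(exp(2*I*pi/3))]
      = (1/3)[(3) + (3*exp(2*I*pi/3)) + (3*exp(-2*I*pi/3))] = 0/3 = 0
(Exp terms are combined using exp(i*s)*conj(exp(i*t)) = exp(i*(s-t)), and sums of them are collapsed using the identity that for every m > 1 the m distinct m-th roots of unity sum to 0, e.g. 1 + exp(2*I*pi/3) + exp(-2*I*pi/3) = 0.)
Dimension check: dim(rho) = sum (mult * dim) = 3*1 + 0*1 + 0*1 = 3 = chi_rho(e) = 3.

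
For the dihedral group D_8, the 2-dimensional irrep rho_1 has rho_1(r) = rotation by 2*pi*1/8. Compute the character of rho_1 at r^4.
chi_{rho_1}(r^4) = 2*cos(2*pi*1*4/8) = -2

Proof sketch: rho_1(r^4) is rotation by angle 2*pi*1*4/8, whose trace is 2*cos(2*pi*1*4/8) = -2.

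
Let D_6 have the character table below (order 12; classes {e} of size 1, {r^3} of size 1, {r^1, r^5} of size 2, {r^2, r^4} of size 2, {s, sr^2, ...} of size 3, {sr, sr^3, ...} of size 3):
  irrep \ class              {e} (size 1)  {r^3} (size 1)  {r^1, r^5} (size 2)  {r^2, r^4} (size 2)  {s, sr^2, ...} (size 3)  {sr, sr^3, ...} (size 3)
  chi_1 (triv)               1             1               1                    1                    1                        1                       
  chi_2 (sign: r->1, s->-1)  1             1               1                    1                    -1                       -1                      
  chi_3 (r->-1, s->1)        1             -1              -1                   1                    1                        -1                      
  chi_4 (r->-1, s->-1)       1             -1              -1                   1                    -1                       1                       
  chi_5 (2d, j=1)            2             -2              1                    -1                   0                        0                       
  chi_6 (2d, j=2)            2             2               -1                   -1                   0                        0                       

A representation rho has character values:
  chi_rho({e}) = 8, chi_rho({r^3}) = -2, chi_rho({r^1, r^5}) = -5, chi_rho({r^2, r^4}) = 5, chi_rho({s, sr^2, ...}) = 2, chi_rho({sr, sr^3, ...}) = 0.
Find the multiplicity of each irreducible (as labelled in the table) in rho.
Multiplicities: chi_1: 1, chi_2: 0, chi_3: 3, chi_4: 2, chi_5: 0, chi_6: 1.

Use <chi_rho, chi> = (1/|G|) sum_C |C| * chi_rho(C) * conj(chi(C)) with |G| = 12 for each irreducible chi in the table:
  <chi_rho, chi_1> = (1/12)[1*(8)*conj(1) + 1*(-2)*conj(1) + 2*(-5)*conj(1) + 2*(5)*conj(1) + 3*(2)*conj(1) + 3*(0)*conj(1)]
      = (1/12)[(8) + (-2) + (-10) + (10) + (6) + (0)] = 12/12 = 1
  <chi_rho, chi_2> = (1/12)[1*(8)*conj(1) + 1*(-2)*conj(1) + 2*(-5)*conj(1) + 2*(5)*conj(1) + 3*(2)*conj(-1) + 3*(0)*conj(-1)]
      = (1/12)[(8) + (-2) + (-10) + (10) + (-6) + (0)] = 0/12 = 0
  <chi_rho, chi_3> = (1/12)[1*(8)*conj(1) + 1*(-2)*conj(-1) + 2*(-5)*conj(-1) + 2*(5)*conj(1) + 3*(2)*conj(1) + 3*(0)*conj(-1)]
      = (1/12)[(8) + (2) + (10) + (10) + (6) + (0)] = 36/12 = 3
  <chi_rho, chi_4> = (1/12)[1*(8)*conj(1) + 1*(-2)*conj(-1) + 2*(-5)*conj(-1) + 2*(5)*conj(1) + 3*(2)*conj(-1) + 3*(0)*conj(1)]
      = (1/12)[(8) + (2) + (10) + (10) + (-6) + (0)] = 24/12 = 2
  <chi_rho, chi_5> = (1/12)[1*(8)*conj(2) + 1*(-2)*conj(-2) + 2*(-5)*conj(1) + 2*(5)*conj(-1) + 3*(2)*conj(0) + 3*(0)*conj(0)]
      = (1/12)[(16) + (4) + (-10) + (-10) + (0) + (0)] = 0/12 = 0
  <chi_rho, chi_6> = (1/12)[1*(8)*conj(2) + 1*(-2)*conj(2) + 2*(-5)*conj(-1) + 2*(5)*conj(-1) + 3*(2)*conj(0) + 3*(0)*conj(0)]
      = (1/12)[(16) + (-4) + (10) + (-10) + (0) + (0)] = 12/12 = 1
Dimension check: dim(rho) = sum (mult * dim) = 1*1 + 0*1 + 3*1 + 2*1 + 0*2 + 1*2 = 8 = chi_rho(e) = 8.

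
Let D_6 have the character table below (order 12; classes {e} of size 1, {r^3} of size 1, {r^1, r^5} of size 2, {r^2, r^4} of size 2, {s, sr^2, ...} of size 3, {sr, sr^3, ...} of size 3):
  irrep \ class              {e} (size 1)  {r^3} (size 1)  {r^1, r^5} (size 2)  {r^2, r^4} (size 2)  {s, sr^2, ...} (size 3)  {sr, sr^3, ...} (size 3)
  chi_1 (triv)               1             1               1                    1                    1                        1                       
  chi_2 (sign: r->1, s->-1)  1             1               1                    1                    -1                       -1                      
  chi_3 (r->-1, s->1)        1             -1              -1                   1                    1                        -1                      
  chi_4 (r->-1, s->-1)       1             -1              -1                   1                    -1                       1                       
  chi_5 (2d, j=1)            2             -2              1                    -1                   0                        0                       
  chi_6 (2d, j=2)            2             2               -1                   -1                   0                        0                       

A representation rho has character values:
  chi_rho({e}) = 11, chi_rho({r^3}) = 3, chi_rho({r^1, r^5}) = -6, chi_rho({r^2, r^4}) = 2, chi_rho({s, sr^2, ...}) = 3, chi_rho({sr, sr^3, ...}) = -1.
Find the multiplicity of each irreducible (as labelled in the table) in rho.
Multiplicities: chi_1: 1, chi_2: 0, chi_3: 3, chi_4: 1, chi_5: 0, chi_6: 3.

Solution. Use <chi_rho, chi> = (1/|G|) sum_C |C| * chi_rho(C) * conj(chi(C)) with |G| = 12 for each irreducible chi in the table:
  <chi_rho, chi_1> = (1/12)[1*(11)*conj(1) + 1*(3)*conj(1) + 2*(-6)*conj(1) + 2*(2)*conj(1) + 3*(3)*conj(1) + 3*(-1)*conj(1)]
      = (1/12)[(11) + (3) + (-12) + (4) + (9) + (-3)] = 12/12 = 1
  <chi_rho, chi_2> = (1/12)[1*(11)*conj(1) + 1*(3)*conj(1) + 2*(-6)*conj(1) + 2*(2)*conj(1) + 3*(3)*conj(-1) + 3*(-1)*conj(-1)]
      = (1/12)[(11) + (3) + (-12) + (4) + (-9) + (3)] = 0/12 = 0
  <chi_rho, chi_3> = (1/12)[1*(11)*conj(1) + 1*(3)*conj(-1) + 2*(-6)*conj(-1) + 2*(2)*conj(1) + 3*(3)*conj(1) + 3*(-1)*conj(-1)]
      = (1/12)[(11) + (-3) + (12) + (4) + (9) + (3)] = 36/12 = 3
  <chi_rho, chi_4> = (1/12)[1*(11)*conj(1) + 1*(3)*conj(-1) + 2*(-6)*conj(-1) + 2*(2)*conj(1) + 3*(3)*conj(-1) + 3*(-1)*conj(1)]
      = (1/12)[(11) + (-3) + (12) + (4) + (-9) + (-3)] = 12/12 = 1
  <chi_rho, chi_5> = (1/12)[1*(11)*conj(2) + 1*(3)*conj(-2) + 2*(-6)*conj(1) + 2*(2)*conj(-1) + 3*(3)*conj(0) + 3*(-1)*conj(0)]
      = (1/12)[(22) + (-6) + (-12) + (-4) + (0) + (0)] = 0/12 = 0
  <chi_rho, chi_6> = (1/12)[1*(11)*conj(2) + 1*(3)*conj(2) + 2*(-6)*conj(-1) + 2*(2)*conj(-1) + 3*(3)*conj(0) + 3*(-1)*conj(0)]
      = (1/12)[(22) + (6) + (12) + (-4) + (0) + (0)] = 36/12 = 3
Dimension check: dim(rho) = sum (mult * dim) = 1*1 + 0*1 + 3*1 + 1*1 + 0*2 + 3*2 = 11 = chi_rho(e) = 11.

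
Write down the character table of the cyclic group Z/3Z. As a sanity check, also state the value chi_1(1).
Character table of Z/3Z (irreps indexed chi_0,...,chi_2 with chi_k(m) = zeta_3^(k*m), zeta_3 = exp(2*pi*i/3)):
  irrep \ class  {0} (size 1)  {1} (size 1)    {2} (size 1)  
  chi_0          1             1               1             
  chi_1          1             exp(2*I*pi/3)   exp(-2*I*pi/3)
  chi_2          1             exp(-2*I*pi/3)  exp(2*I*pi/3) 

Spot check: chi_1(1) = zeta_3^(1*1) = zeta_3^1 = exp(2*I*pi/3).

Justification: Z/3Z is abelian, so all 3 irreducible complex representations are 1-dimensional. They are given by chi_k(m) = zeta_3^(k*m) for k = 0,...,2. Row orthogonality: sum_m chi_k(m) conj(chi_l(m)) = 3 * [k = l].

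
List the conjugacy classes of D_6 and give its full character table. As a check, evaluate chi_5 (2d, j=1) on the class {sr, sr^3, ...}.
Conjugacy classes: {e} of size 1, {r^3} of size 1, {r^1, r^5} of size 2, {r^2, r^4} of size 2, {s, sr^2, ...} of size 3, {sr, sr^3, ...} of size 3.
Character table:
  irrep \ class              {e} (size 1)  {r^3} (size 1)  {r^1, r^5} (size 2)  {r^2, r^4} (size 2)  {s, sr^2, ...} (size 3)  {sr, sr^3, ...} (size 3)
  chi_1 (triv)               1             1               1                    1                    1                        1                       
  chi_2 (sign: r->1, s->-1)  1             1               1                    1                    -1                       -1                      
  chi_3 (r->-1, s->1)        1             -1              -1                   1                    1                        -1                      
  chi_4 (r->-1, s->-1)       1             -1              -1                   1                    -1                       1                       
  chi_5 (2d, j=1)            2             -2              1                    -1                   0                        0                       
  chi_6 (2d, j=2)            2             2               -1                   -1                   0                        0                       

Spot check: chi_5 (2d, j=1) on {sr, sr^3, ...} = 0.

D_6 has order 2*6 = 12 with 6 conjugacy classes, hence 6 irreducibles. Sum of squared dims 1 + 1 + 1 + 1 + 4 + 4 = 12 = |G|. Linear characters come from the abelianisation; the 2-dimensional irreps have character r^k -> 2*cos(2*pi*j*k/6), reflections -> 0.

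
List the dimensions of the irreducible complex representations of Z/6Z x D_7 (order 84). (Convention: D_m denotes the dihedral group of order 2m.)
Dimensions: 1, 1, 1, 1, 1, 1, 1, 1, 1, 1, 1, 1, 2, 2, 2, 2, 2, 2, 2, 2, 2, 2, 2, 2, 2, 2, 2, 2, 2, 2

There are 30 irreducibles (= number of conjugacy classes). Their dimensions d_i satisfy sum d_i^2 = |G| = 84: 1 + 1 + 1 + 1 + 1 + 1 + 1 + 1 + 1 + 1 + 1 + 1 + 4 + 4 + 4 + 4 + 4 + 4 + 4 + 4 + 4 + 4 + 4 + 4 + 4 + 4 + 4 + 4 + 4 + 4 = 84. (For the product with Z/6Z: each of the 6 1-dim characters of Z/6Z tensors with each irrep of D_7, giving 6 copies of each D_7-dimension.)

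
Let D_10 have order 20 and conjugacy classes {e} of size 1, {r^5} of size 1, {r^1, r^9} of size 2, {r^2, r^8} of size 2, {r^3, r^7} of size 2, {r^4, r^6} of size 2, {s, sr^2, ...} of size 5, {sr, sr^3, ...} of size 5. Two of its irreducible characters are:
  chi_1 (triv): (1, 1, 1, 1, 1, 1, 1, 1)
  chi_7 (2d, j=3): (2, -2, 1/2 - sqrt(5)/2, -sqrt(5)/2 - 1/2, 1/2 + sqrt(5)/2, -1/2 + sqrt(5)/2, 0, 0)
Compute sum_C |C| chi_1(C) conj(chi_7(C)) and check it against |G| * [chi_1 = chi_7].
Sum = 0; so <chi_1, chi_7> = 0 (distinct irreducibles are orthogonal).

Justification: Compute term by term over conjugacy classes (|C| * chi_1(C) * conj(chi_7(C))):
  1*(1)*conj(2) + 1*(1)*conj(-2) + 2*(1)*conj(1/2 - sqrt(5)/2) + 2*(1)*conj(-sqrt(5)/2 - 1/2) + 2*(1)*conj(1/2 + sqrt(5)/2) + 2*(1)*conj(-1/2 + sqrt(5)/2) + 5*(1)*conj(0) + 5*(1)*conj(0)
  = (2) + (-2) + (1 - sqrt(5)) + (-sqrt(5) - 1) + (1 + sqrt(5)) + (-1 + sqrt(5)) + (0) + (0)
  = 0.
Dividing by |G| = 20 gives 0/20 = 0, matching the row-orthogonality relation <chi_1, chi_7> = [chi_1 = chi_7].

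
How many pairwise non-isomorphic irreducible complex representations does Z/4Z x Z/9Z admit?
36

Why: The number of irreducible complex representations of a finite group equals its number of conjugacy classes. Z/4Z x Z/9Z is abelian of order 36, so every element is its own conjugacy class: 36 classes, so Z/4Z x Z/9Z (order 36) has exactly 36 irreducible complex representations.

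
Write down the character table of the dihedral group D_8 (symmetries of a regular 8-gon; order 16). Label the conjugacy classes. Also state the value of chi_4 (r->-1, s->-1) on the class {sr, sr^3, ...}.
Conjugacy classes: {e} of size 1, {r^4} of size 1, {r^1, r^7} of size 2, {r^2, r^6} of size 2, {r^3, r^5} of size 2, {s, sr^2, ...} of size 4, {sr, sr^3, ...} of size 4.
Character table:
  irrep \ class              {e} (size 1)  {r^4} (size 1)  {r^1, r^7} (size 2)  {r^2, r^6} (size 2)  {r^3, r^5} (size 2)  {s, sr^2, ...} (size 4)  {sr, sr^3, ...} (size 4)
  chi_1 (triv)               1             1               1                    1                    1                    1                        1                       
  chi_2 (sign: r->1, s->-1)  1             1               1                    1                    1                    -1                       -1                      
  chi_3 (r->-1, s->1)        1             1               -1                   1                    -1                   1                        -1                      
  chi_4 (r->-1, s->-1)       1             1               -1                   1                    -1                   -1                       1                       
  chi_5 (2d, j=1)            2             -2              sqrt(2)              0                    -sqrt(2)             0                        0                       
  chi_6 (2d, j=2)            2             2               0                    -2                   0                    0                        0                       
  chi_7 (2d, j=3)            2             -2              -sqrt(2)             0                    sqrt(2)              0                        0                       

Spot check: chi_4 (r->-1, s->-1) on {sr, sr^3, ...} = 1.

Explanation: D_8 has order 2*8 = 16 with 7 conjugacy classes, hence 7 irreducibles. Sum of squared dims 1 + 1 + 1 + 1 + 4 + 4 + 4 = 16 = |G|. Linear characters come from the abelianisation; the 2-dimensional irreps have character r^k -> 2*cos(2*pi*j*k/8), reflections -> 0.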